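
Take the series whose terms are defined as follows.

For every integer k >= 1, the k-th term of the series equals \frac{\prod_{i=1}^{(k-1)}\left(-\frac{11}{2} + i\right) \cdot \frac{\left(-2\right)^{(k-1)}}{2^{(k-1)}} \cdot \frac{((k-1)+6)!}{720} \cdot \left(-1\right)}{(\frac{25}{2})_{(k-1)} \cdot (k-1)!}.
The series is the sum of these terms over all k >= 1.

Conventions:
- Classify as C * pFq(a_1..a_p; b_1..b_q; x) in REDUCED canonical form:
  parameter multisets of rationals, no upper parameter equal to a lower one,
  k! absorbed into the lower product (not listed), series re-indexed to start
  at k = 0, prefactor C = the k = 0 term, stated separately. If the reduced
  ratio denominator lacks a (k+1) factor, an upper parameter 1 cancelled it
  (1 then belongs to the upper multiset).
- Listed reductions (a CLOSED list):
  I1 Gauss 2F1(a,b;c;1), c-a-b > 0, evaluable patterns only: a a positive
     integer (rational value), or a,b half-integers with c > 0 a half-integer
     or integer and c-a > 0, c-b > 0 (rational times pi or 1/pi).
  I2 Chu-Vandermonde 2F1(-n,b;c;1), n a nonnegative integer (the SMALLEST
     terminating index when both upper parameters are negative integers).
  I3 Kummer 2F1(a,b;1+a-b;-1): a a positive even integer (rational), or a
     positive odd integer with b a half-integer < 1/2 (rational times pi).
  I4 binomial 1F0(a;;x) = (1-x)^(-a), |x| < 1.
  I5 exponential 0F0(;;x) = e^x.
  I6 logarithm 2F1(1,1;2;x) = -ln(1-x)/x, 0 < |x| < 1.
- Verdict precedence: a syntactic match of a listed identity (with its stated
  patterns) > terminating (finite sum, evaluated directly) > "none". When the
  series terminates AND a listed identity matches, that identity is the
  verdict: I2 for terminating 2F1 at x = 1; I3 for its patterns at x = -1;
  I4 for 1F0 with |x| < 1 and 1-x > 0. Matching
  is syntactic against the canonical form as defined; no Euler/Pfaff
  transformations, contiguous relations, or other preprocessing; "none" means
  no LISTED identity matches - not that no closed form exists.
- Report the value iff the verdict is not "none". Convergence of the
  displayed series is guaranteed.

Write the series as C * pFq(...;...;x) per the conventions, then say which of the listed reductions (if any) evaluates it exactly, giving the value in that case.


First insight: from the first term -1: the factorial ratio (prefactor -1) (k+a-1)!/(a-1)! is a rising factorial (a)_k.
Adjacent-term ratio: r(k) = -1 * (k-\frac{9}{2}) (k+7) / [(k+\frac{25}{2}) (k+1)] - rational in k, leading ratio -1; with t_0 = -1, classification follows.

At argument -1: a 2F1 with upper {-\frac{9}{2}, 7}, lower {\frac{25}{2}}, scaled by C = -1. Verdict at x = -1: Kummer (I3) matches (x = -1; c = \frac{25}{2} equals 1+a-b for upper {-\frac{9}{2}, 7}: listed pattern). Exact value: \left(-\frac{334639305}{134217728}\right) \cdot \pi.


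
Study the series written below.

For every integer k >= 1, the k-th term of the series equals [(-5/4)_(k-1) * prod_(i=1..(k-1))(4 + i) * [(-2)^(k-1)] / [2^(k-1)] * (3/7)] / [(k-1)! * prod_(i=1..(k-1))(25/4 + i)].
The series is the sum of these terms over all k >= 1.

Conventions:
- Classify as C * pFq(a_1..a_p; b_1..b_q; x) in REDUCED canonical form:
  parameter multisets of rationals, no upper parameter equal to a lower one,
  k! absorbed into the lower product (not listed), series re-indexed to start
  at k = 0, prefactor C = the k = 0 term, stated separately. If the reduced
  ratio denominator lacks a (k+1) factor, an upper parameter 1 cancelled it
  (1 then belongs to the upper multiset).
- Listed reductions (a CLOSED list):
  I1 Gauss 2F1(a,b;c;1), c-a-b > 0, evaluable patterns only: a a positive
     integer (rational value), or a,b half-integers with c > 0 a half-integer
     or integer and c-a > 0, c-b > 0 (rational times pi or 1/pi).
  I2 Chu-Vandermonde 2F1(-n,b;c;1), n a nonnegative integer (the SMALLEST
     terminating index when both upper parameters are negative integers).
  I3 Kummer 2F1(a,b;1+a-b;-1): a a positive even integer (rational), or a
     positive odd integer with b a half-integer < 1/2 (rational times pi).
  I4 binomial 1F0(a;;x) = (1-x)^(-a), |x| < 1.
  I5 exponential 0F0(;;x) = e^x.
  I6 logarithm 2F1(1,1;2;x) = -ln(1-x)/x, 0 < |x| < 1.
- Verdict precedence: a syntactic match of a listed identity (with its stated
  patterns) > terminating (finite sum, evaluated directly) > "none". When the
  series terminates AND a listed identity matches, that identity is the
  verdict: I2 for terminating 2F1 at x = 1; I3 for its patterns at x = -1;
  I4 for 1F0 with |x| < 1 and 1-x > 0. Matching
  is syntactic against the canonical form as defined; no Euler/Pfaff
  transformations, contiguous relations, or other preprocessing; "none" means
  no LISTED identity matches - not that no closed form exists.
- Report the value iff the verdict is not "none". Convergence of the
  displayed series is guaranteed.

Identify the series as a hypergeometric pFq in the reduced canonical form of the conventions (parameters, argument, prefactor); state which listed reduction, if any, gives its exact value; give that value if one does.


This is 3/7 * 2F1(-5/4, 5; 29/4; -1) in reduced canonical form. Verdict: none. Every listed pattern misses the 2F1 form at -1, upper {-5/4, 5}.

First insight: from the first term 3/7: the lower running product (C = 3/7) is a rising factorial.
Consecutive-term ratio: r(k) = (-1) * (k-5/4) (k+5) / [(k+29/4) (k+1)] - rational in k. x = (-1); t_0 = 3/7; negate the roots.


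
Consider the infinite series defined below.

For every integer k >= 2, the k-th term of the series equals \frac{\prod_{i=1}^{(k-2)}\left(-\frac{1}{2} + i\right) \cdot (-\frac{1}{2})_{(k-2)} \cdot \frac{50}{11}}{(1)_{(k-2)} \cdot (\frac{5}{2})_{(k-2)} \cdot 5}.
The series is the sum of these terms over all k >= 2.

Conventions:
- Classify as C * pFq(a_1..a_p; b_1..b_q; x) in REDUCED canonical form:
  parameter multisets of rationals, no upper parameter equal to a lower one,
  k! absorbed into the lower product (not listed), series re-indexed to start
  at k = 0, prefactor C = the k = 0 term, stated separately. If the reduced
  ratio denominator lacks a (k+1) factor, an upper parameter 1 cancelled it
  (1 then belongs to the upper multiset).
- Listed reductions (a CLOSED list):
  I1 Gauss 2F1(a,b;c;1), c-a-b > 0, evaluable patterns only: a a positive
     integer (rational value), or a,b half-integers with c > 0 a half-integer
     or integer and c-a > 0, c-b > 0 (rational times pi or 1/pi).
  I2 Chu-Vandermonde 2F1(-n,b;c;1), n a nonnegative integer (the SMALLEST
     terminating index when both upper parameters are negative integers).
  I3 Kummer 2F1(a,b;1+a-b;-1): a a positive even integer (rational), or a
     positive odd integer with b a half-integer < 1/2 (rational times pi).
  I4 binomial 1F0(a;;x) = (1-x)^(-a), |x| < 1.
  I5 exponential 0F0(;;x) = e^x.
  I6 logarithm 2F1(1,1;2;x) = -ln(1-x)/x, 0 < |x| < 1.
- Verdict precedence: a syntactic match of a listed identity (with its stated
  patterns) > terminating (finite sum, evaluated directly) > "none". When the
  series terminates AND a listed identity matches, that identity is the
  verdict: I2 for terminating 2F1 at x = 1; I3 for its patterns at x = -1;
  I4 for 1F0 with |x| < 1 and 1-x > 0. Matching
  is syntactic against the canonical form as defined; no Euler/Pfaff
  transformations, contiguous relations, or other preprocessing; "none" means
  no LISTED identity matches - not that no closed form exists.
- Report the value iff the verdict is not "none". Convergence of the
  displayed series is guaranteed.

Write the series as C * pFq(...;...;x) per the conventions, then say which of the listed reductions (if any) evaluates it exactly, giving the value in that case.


Canonical form: C = \frac{10}{11} times 2F1 with upper {-\frac{1}{2}, \frac{1}{2}}, lower {\frac{5}{2}}, x = 1. Verdict at x = 1: the half-integer Gauss pattern (I1) matches (x = 1; upper {-\frac{1}{2}, \frac{1}{2}} half-integers, c = \frac{5}{2} in the evaluable pattern). Hence: \frac{45}{176} \cdot \pi.

Key step: with t_0 = \frac{10}{11}, the constant factors (C = 10/11, x = 1) combine into one prefactor.
Step ratio: r(k) = 1 * (k-\frac{1}{2}) (k+\frac{1}{2}) / [(k+\frac{5}{2}) (k+1)] - rational; roots negated = parameters, x = 1, C = \frac{10}{11}.


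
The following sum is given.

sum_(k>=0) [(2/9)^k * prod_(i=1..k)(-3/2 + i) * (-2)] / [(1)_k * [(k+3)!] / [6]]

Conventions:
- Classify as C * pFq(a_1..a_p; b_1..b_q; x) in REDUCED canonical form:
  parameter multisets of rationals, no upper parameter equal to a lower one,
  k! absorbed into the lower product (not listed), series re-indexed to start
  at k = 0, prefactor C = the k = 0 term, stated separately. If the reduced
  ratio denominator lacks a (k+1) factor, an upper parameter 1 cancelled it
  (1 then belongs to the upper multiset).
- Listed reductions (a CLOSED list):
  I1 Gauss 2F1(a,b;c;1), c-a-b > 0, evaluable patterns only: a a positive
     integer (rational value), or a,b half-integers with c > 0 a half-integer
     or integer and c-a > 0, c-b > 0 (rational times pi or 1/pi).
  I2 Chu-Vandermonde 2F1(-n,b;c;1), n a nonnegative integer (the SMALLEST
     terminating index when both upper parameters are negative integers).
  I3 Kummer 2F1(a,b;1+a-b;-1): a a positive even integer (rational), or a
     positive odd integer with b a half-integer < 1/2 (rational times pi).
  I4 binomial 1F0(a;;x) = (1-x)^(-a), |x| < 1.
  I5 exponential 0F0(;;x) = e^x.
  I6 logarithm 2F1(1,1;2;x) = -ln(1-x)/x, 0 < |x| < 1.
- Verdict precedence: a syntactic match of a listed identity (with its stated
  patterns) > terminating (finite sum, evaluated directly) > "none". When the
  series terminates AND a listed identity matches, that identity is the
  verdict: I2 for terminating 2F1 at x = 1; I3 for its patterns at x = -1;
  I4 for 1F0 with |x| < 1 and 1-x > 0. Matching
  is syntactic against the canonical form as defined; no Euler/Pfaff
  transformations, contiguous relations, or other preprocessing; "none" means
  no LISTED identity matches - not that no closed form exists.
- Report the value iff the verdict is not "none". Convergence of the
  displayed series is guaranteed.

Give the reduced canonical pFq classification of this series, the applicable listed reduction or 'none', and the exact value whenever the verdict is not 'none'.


Structural cue: with t_0 = -2, the denominator's factorial ratio (C = -2) is a lower Pochhammer.
Term ratio: r(k) = (2/9) * (k-1/2) / [(k+4) (k+1)] - rational in k. x = (2/9); t_0 = -2; negate the roots.

Reduced: x = 2/9, 1F1, upper = {-1/2}, lower = {4}, C = -2. Verdict: no listed reduction: x = 2/9 and upper {-1/2} fail every I1-I6 pattern.


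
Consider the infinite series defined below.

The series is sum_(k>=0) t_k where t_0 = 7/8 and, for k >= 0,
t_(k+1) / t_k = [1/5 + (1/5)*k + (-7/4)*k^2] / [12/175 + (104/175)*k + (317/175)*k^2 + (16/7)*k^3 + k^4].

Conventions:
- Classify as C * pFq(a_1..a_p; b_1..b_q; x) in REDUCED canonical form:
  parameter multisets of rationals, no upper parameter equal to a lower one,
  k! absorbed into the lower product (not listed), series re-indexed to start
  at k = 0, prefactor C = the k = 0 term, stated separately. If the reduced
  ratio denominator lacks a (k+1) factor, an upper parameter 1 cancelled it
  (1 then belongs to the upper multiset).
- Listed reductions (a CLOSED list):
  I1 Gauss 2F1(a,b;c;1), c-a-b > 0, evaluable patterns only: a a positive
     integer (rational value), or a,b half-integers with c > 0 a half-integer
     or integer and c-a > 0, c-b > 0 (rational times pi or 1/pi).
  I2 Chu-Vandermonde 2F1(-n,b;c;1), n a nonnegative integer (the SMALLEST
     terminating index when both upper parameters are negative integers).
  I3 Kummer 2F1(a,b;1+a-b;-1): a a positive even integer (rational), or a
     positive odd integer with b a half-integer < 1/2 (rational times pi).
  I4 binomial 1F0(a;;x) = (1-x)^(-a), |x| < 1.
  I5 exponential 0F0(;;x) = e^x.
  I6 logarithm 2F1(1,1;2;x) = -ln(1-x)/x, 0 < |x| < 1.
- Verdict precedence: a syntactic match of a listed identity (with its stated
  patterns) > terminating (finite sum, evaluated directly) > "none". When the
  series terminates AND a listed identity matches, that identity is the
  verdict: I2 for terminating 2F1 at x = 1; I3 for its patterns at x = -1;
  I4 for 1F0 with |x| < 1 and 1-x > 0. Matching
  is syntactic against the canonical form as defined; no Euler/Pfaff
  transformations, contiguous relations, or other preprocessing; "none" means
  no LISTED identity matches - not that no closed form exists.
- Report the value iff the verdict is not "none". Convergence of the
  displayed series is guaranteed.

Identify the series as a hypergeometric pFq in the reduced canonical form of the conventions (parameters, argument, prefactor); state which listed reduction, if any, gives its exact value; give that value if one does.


Prefactor 7/8, argument -7/4: 1F2 with upper {-2/5} over lower {2/5, 3/5}. Verdict: none. No listed pattern accepts 1F2(-2/5; 2/5, 3/5; -7/4).

First insight: t_0 being 7/8, the parameter 2/7 appears in both the upper and lower lists and cancels.
Step ratio: r(k) = (-7/4) * (k-2/5) / [(k+2/5) (k+3/5) (k+1)] - rational in k, leading ratio (-7/4); with t_0 = 7/8, classification follows.


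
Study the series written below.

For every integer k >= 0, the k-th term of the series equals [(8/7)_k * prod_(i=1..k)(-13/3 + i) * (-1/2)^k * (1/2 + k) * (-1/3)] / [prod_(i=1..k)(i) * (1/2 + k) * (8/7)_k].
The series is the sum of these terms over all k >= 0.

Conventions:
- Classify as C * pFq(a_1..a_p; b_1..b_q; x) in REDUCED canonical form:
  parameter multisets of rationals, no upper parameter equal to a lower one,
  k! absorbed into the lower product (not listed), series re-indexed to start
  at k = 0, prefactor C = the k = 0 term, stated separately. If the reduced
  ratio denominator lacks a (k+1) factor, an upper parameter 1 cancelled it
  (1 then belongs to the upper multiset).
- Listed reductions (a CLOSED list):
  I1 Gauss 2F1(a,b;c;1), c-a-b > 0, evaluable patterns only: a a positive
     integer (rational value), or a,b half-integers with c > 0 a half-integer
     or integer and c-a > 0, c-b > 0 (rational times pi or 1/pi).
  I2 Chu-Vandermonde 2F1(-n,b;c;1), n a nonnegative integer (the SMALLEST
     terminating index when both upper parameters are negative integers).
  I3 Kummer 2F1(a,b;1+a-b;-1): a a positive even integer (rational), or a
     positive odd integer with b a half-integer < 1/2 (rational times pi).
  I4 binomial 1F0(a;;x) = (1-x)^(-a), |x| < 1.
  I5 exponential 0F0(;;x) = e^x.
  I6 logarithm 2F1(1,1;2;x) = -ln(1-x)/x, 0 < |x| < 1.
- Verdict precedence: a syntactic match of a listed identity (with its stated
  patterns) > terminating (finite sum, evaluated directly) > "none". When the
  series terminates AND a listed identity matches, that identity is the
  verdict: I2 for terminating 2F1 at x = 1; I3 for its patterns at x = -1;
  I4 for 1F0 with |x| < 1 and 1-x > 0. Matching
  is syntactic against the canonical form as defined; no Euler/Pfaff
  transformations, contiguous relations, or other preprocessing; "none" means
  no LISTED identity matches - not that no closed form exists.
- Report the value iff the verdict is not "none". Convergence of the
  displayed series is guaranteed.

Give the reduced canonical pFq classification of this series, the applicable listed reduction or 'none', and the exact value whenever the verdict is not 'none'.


With C = -1/3: the canonical form is 1F0(-10/3; -; -1/2). Verdict (x = -1/2): the I4 binomial reduction applies (the 1F0 binomial series: exponent 10/3, x = -1/2). Hence: (-1/3) * (3/2)^(10/3).

Key observation: t_0 = -1/3 here, and k + 1/2 divides numerator and denominator alike; prefactor -1/3 after cancelling.
Ratio: r(k) = (-1/2) * (k-10/3) / [(k+1)] ; factor over Q: parameters, x = (-1/2), and C = -1/3.


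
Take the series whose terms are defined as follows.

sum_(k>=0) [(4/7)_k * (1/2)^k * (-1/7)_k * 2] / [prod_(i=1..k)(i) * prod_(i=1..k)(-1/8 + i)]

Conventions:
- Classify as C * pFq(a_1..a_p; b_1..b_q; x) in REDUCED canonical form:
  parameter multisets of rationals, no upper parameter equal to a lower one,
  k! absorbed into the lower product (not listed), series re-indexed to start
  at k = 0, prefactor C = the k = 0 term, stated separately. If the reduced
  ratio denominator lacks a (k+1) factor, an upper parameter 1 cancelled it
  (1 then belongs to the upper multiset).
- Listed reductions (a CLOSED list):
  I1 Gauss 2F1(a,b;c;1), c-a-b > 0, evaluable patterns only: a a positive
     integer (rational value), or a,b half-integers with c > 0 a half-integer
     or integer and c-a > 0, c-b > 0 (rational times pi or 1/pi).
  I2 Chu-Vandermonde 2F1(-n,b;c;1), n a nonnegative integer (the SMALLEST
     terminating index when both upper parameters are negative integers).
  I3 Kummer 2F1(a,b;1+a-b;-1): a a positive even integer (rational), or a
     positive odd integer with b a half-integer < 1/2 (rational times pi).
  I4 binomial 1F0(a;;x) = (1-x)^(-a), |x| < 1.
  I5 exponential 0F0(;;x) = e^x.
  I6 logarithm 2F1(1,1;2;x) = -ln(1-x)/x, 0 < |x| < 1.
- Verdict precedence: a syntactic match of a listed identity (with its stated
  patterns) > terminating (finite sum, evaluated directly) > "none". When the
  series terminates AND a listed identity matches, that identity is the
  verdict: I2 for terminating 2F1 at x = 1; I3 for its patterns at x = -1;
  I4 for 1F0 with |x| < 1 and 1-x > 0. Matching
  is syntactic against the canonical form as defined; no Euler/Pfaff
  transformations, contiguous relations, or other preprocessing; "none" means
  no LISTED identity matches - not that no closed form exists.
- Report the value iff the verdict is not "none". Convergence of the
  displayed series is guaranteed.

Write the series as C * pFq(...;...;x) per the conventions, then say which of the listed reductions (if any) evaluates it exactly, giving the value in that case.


Canonical form: C = 2 times 2F1 with upper {-1/7, 4/7}, lower {7/8}, x = 1/2. Verdict: none - this 2F1 at x = 1/2 matches no listed pattern, and upper {-1/7, 4/7} holds no stopper.

The tell: with t_0 = 2, the lower running product (prefactor 2) is a rising factorial.
Consecutive-term ratio: r(k) = (1/2) * (k-1/7) (k+4/7) / [(k+7/8) (k+1)] - poly over poly, x = (1/2) from leading terms; C = 2 at k = 0.


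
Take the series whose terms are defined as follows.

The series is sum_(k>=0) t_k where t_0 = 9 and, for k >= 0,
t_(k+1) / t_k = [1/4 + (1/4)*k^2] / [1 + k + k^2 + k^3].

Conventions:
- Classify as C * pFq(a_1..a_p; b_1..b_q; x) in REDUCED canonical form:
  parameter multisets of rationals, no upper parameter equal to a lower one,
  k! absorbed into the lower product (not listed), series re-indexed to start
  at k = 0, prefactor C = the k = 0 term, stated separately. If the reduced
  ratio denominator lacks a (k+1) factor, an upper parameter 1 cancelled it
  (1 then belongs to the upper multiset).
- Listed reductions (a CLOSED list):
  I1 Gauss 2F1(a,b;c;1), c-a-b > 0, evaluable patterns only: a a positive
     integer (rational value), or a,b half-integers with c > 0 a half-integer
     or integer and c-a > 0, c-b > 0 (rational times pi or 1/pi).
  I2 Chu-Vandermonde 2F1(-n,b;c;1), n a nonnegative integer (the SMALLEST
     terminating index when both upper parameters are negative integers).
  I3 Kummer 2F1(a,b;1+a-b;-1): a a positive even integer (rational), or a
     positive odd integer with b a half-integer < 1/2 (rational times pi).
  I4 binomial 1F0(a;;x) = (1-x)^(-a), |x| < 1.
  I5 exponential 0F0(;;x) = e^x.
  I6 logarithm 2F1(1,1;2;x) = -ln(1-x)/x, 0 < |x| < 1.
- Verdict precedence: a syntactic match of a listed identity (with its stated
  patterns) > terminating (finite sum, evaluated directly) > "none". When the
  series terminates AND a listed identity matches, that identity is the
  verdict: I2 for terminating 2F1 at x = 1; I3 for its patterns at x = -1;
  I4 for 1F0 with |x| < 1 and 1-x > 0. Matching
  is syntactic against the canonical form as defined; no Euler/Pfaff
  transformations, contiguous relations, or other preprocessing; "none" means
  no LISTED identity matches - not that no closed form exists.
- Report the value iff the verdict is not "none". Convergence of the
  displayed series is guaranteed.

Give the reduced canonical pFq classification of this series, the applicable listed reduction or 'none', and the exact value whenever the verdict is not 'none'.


x = 1/4 here; the reduced form reads 0F0, upper {-}, lower {-}, C = 9. Verdict: this is the I5 exponential reduction (the 0F0 exponential series at x = 1/4). Its exact value is 9 * e^(1/4).

Structural cue: with t_0 = 9, the ratio is unreduced: k^2 + 1 divides both sides (C = 9, x = 1/4).
Ratio: r(k) = (1/4) * 1 / [(k+1)] - rational; roots negated = parameters, x = (1/4), C = 9.


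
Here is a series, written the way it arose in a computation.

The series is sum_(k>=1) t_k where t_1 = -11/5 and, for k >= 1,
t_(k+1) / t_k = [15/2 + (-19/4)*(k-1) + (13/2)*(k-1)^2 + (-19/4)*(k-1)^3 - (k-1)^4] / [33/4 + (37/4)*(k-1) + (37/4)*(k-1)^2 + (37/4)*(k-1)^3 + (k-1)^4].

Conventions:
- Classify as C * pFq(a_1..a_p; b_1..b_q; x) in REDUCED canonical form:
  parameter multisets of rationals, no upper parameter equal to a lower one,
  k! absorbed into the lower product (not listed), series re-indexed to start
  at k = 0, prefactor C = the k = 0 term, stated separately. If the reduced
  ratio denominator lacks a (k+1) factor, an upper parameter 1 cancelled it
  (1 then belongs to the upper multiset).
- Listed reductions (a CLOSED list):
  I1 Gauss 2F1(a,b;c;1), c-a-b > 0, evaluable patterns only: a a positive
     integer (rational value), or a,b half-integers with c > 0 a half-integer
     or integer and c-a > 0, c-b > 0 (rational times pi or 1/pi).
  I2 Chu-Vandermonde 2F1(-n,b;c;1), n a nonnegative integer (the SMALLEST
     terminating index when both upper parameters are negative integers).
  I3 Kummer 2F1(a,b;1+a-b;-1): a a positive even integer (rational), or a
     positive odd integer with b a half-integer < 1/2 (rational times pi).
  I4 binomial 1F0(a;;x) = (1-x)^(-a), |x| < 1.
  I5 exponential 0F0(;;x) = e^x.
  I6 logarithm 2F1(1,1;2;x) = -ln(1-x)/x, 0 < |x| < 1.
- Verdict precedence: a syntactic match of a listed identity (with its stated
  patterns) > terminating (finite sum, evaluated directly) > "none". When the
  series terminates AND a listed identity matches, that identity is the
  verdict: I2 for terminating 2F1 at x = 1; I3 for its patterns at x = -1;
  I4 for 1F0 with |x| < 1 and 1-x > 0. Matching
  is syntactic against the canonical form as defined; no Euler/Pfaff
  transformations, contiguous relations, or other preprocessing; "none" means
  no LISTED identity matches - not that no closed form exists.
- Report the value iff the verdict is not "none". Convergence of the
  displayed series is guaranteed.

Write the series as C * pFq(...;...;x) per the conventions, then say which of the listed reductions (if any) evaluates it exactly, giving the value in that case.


Key observation: t_0 being -11/5, cancel k^2 + 1 from the displayed ratio first; then C = -11/5, x = -1.
Step ratio: r(k) = (-1) * (k-5/4) (k+6) / [(k+33/4) (k+1)] ; factor over Q: parameters, x = (-1), and C = -11/5.

Prefactor -11/5, argument -1: 2F1 with upper {-5/4, 6} over lower {33/4}. Verdict at x = -1: Kummer (I3) matches (x = -1; c = 33/4 equals 1+a-b for upper {-5/4, 6}: listed pattern). Exact value: -2233/512.


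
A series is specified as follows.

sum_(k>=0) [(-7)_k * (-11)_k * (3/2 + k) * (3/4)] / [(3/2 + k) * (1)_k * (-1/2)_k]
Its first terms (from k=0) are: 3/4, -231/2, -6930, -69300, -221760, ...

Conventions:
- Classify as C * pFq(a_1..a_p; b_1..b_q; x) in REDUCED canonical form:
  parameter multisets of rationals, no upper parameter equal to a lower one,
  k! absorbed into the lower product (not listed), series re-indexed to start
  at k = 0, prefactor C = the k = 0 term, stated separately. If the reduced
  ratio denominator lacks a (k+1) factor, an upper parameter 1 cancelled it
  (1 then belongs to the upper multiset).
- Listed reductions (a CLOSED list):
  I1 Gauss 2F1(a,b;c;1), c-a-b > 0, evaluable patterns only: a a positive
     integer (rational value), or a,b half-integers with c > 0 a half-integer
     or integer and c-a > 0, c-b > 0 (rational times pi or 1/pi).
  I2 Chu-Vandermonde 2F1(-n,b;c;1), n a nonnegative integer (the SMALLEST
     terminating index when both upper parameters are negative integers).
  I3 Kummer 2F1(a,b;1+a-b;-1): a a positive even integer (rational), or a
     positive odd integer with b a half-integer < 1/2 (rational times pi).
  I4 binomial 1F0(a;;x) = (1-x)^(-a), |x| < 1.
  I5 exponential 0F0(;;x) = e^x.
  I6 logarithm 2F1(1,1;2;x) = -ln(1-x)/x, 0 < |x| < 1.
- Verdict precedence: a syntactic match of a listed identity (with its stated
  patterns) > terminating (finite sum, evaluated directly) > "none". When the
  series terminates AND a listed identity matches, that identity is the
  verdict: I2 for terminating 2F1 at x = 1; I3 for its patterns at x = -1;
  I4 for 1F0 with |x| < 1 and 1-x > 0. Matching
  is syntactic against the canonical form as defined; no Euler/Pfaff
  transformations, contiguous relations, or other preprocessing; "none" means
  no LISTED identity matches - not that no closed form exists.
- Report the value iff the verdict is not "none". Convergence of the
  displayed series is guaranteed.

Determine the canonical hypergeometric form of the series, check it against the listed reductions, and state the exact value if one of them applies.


Prefactor 3/4, argument 1: 2F1 with upper {-11, -7} over lower {-1/2}. Verdict: the Chu-Vandermonde identity I2 applies (terminating 2F1 at x = 1 with n = 7, b = -11, c = -1/2). Hence: -2791395/4.

First insight: x = 1 and (1)_k (C = 3/4) is k! itself.
Ratio: r(k) = 1 * (k-11) (k-7) / [(k-1/2) (k+1)] - poly over poly, x = 1 from leading terms; C = 3/4 at k = 0.


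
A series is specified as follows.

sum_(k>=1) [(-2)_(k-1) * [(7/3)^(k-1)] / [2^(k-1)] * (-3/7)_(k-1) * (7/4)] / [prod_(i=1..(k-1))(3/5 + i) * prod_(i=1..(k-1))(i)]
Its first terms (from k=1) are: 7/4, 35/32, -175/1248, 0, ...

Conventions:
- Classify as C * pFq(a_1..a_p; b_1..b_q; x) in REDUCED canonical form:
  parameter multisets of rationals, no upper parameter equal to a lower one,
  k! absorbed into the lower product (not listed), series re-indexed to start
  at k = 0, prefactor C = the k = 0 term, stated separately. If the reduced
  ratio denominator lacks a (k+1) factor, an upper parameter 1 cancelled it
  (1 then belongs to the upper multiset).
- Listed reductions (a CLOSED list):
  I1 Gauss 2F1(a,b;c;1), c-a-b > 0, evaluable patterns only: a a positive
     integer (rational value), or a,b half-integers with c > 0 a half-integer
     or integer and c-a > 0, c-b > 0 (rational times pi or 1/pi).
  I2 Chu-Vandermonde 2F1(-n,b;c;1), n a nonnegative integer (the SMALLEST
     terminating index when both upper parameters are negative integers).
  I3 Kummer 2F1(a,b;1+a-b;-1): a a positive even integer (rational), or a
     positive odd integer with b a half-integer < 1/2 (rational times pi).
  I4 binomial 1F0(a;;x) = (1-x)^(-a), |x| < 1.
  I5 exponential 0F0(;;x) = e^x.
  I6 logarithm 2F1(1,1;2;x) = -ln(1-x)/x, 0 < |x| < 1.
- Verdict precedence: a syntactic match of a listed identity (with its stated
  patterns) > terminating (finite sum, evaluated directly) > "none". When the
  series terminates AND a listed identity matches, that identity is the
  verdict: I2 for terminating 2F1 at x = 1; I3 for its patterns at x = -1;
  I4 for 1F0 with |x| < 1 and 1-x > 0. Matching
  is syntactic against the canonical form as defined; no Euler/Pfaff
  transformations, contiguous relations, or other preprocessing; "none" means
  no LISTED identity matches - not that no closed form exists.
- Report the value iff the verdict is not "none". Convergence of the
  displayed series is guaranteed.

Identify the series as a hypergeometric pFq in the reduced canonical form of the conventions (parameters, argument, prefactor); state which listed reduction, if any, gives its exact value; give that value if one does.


Reduced: x = 7/6, 2F1, upper = {-2, -3/7}, lower = {8/5}, C = 7/4. Verdict: terminating - no listed pattern fits, but -2 in the upper list cuts the series at k = 2; direct evaluation. Hence: 1687/624.

First insight: t_0 being 7/4, the product of the first k integers (C = 7/4) is k!.
Term ratio: r(k) = (7/6) * (k-2) (k-3/7) / [(k+8/5) (k+1)] - rational in k. x = (7/6); t_0 = 7/4; negate the roots.


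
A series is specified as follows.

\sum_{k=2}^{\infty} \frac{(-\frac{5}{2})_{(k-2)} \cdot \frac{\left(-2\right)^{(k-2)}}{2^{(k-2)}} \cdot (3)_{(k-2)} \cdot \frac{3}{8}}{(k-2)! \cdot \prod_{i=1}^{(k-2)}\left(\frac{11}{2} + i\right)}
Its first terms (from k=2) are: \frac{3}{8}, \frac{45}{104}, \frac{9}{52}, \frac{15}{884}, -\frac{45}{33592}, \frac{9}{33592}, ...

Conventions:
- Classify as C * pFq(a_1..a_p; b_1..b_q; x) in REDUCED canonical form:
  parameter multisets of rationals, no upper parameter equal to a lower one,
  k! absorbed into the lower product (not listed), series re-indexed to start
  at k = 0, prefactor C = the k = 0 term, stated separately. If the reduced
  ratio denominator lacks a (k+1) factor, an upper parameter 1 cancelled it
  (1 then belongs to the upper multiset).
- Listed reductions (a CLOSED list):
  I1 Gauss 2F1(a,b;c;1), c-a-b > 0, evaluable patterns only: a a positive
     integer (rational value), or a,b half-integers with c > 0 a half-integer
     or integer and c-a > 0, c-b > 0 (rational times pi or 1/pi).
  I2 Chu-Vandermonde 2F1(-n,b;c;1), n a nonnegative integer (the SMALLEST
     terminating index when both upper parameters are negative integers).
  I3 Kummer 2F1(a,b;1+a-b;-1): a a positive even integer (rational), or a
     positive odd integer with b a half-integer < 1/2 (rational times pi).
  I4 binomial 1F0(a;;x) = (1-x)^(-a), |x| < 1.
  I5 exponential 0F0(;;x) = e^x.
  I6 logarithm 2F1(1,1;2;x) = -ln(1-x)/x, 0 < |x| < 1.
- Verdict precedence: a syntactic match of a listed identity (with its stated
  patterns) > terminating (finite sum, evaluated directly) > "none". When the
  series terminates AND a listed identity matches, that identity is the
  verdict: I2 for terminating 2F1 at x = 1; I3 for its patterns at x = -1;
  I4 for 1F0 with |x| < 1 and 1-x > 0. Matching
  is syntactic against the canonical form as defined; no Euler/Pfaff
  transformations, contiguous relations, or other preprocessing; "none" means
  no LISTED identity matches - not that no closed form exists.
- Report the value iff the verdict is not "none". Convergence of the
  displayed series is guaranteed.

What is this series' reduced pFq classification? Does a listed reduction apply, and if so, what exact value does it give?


First insight: from the first term \frac{3}{8}: the two k-th powers (C = 3/8, x = -1) combine into one argument.
Ratio: r(k) = -1 * (k-\frac{5}{2}) (k+3) / [(k+\frac{13}{2}) (k+1)] ; factor over Q: parameters, x = -1, and C = \frac{3}{8}.

Classification (C = \frac{3}{8}): 2F1 with upper {-\frac{5}{2}, 3}, lower {\frac{13}{2}}, argument x = -1. Verdict: Kummer (I3) applies (x = -1; c = \frac{13}{2} equals 1+a-b for upper {-\frac{5}{2}, 3}: listed pattern). Its exact value is \frac{10395}{32768} \cdot \pi.


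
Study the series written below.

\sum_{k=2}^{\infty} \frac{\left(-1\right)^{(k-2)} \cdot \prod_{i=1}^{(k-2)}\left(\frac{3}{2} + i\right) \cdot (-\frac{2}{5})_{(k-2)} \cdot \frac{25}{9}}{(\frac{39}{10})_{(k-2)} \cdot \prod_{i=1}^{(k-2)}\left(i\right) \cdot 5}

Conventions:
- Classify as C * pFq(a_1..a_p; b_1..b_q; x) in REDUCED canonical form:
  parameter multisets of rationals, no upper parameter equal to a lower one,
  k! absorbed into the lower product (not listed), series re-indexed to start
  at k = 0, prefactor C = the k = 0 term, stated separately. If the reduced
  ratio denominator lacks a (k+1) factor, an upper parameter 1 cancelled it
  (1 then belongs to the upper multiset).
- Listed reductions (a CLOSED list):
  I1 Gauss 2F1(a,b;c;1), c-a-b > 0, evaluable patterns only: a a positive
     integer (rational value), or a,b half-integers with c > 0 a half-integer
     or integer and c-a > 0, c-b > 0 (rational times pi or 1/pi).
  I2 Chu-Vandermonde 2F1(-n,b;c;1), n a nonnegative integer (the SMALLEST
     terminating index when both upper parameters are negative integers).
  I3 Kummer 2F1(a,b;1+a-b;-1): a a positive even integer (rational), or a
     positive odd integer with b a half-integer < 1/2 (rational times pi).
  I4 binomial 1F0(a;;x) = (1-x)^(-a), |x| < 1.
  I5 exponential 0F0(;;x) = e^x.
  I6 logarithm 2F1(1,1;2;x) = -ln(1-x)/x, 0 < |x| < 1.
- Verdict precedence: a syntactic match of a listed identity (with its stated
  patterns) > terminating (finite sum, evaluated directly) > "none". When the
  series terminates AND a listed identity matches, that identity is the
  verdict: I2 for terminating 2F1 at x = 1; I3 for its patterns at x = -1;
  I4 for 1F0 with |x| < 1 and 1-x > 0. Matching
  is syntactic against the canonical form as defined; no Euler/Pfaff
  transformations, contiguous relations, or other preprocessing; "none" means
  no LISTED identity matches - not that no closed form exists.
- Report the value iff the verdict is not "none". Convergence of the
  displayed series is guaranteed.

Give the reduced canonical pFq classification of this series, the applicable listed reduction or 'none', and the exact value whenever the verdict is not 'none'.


This is \frac{5}{9} * 2F1(-\frac{2}{5}, \frac{5}{2}; \frac{39}{10}; -1) in reduced canonical form. Verdict: none (x = -1): each listed identity misses the multisets {-\frac{2}{5}, \frac{5}{2}} ; {\frac{39}{10}}.

Key step: from the first term \frac{5}{9}: the running product (prefactor 5/9) telescopes to a rising factorial.
Step ratio: r(k) = -1 * (k-\frac{2}{5}) (k+\frac{5}{2}) / [(k+\frac{39}{10}) (k+1)] - rational in k, leading ratio -1; with t_0 = \frac{5}{9}, classification follows.


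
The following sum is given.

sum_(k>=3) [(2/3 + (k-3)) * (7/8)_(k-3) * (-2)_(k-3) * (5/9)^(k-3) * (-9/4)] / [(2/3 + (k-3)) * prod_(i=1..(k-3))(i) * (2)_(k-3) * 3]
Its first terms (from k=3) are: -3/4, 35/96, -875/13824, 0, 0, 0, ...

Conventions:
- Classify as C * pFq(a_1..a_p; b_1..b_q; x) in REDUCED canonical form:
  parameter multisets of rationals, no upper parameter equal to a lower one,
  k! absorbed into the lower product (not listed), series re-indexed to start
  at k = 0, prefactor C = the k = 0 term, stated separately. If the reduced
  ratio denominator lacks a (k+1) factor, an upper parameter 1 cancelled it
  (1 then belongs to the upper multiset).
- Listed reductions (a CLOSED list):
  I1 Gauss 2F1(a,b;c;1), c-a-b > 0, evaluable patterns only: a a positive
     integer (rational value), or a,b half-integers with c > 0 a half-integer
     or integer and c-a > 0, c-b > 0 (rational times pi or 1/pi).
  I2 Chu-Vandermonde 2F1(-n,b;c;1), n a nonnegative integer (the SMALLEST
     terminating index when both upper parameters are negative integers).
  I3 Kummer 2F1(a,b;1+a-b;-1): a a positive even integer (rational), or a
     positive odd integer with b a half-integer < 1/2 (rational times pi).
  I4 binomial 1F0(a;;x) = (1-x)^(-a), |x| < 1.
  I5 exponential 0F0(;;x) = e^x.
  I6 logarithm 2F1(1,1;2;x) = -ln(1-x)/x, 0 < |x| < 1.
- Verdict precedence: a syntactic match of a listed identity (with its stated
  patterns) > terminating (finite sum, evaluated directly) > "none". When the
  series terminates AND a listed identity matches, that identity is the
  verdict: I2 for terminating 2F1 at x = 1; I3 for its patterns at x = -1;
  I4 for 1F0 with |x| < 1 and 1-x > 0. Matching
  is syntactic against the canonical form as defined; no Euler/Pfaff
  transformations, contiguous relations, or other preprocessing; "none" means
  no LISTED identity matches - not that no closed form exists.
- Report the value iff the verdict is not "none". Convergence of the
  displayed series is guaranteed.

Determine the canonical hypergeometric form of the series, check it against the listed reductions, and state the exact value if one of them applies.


With C = -3/4: the canonical form is 2F1(-2, 7/8; 2; 5/9). Verdict: terminating - upper parameter -2 makes this a finite sum (last index 2), evaluated exactly. Its exact value is -6203/13824.

Key step: with t_0 = -3/4, the product of the first k integers (C = -3/4) is k!.
Step ratio: r(k) = (5/9) * (k-2) (k+7/8) / [(k+2) (k+1)] ; factor over Q: parameters, x = (5/9), and C = -3/4.


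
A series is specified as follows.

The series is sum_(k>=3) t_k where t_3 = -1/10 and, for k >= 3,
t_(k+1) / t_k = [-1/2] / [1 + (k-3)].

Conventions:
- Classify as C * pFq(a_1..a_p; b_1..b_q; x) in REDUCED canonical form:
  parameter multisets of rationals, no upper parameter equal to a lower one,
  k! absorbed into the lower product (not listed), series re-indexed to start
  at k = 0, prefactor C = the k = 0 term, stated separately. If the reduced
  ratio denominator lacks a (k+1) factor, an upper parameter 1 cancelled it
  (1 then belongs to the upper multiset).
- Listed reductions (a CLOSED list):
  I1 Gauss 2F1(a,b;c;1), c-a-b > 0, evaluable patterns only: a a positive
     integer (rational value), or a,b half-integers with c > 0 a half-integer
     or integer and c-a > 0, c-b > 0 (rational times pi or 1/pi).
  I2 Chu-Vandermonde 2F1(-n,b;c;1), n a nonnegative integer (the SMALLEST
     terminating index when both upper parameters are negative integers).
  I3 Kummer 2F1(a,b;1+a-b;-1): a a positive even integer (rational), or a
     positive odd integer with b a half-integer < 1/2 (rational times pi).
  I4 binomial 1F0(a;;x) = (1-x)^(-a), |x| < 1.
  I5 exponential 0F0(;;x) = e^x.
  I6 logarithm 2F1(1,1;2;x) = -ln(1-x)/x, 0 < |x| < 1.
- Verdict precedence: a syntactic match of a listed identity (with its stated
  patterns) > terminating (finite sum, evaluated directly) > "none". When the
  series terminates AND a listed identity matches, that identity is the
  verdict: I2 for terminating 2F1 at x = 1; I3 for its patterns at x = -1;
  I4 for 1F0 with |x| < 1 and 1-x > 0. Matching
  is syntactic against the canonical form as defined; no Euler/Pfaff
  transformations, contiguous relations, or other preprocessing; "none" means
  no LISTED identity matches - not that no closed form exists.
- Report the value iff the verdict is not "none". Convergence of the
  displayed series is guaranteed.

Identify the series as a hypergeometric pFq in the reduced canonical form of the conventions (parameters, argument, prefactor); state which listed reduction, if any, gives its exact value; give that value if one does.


First insight: t_0 being -1/10, roots of the ratio polynomials (C = -1/10) are the negated parameters.
Term ratio: r(k) = (-1/2) * 1 / [(k+1)] - rational; roots negated = parameters, x = (-1/2), C = -1/10.

Reduced: x = -1/2, 0F0, upper = {-}, lower = {-}, C = -1/10. Verdict: the I5 exponential reduction matches (the 0F0 exponential series at x = -1/2). Value: (-1/10) * e^(-1/2).


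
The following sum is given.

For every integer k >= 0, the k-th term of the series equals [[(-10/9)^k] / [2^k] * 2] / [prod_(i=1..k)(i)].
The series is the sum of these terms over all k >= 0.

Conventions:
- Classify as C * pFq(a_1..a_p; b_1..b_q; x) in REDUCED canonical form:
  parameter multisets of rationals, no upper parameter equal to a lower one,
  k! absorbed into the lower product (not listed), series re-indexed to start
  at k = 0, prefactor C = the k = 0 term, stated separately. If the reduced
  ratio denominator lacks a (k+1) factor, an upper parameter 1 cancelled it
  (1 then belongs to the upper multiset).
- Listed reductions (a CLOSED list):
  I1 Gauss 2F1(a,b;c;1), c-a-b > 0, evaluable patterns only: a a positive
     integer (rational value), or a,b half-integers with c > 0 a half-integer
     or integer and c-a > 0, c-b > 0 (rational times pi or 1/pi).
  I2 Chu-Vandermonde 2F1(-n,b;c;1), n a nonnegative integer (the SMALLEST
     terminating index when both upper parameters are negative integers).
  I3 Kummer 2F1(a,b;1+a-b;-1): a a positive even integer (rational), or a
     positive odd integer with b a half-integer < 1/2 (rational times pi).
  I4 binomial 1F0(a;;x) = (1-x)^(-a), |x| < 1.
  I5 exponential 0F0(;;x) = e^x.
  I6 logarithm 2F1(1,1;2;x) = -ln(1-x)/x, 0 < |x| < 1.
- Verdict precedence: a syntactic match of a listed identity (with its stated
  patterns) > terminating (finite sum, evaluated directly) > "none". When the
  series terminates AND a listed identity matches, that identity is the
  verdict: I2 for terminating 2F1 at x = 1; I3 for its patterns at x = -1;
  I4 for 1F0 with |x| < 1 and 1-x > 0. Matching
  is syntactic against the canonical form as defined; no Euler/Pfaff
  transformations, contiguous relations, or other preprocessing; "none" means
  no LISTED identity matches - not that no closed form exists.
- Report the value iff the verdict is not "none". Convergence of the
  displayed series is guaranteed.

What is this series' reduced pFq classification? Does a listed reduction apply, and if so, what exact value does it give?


Structural cue: from the first term 2: the two k-th powers (prefactor 2) combine into one argument.
Consecutive-term ratio: r(k) = (-5/9) * 1 / [(k+1)] ; factor over Q: parameters, x = (-5/9), and C = 2.

Reduced: x = -5/9, 0F0, upper = {-}, lower = {-}, C = 2. Verdict: exponential (I5) matches (the 0F0 exponential series at x = -5/9). Exact value: 2 * e^(-5/9).
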